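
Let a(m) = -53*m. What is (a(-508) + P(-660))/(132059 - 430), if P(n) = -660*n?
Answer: 462524/131629 ≈ 3.5138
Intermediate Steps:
(a(-508) + P(-660))/(132059 - 430) = (-53*(-508) - 660*(-660))/(132059 - 430) = (26924 + 435600)/131629 = 462524*(1/131629) = 462524/131629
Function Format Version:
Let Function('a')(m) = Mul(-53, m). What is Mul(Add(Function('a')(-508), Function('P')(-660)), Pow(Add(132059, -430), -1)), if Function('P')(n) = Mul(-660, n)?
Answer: Rational(462524, 131629) ≈ 3.5138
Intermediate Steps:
Mul(Add(Function('a')(-508), Function('P')(-660)), Pow(Add(132059, -430), -1)) = Mul(Add(Mul(-53, -508), Mul(-660, -660)), Pow(Add(132059, -430), -1)) = Mul(Add(26924, 435600), Pow(131629, -1)) = Mul(462524, Rational(1, 131629)) = Rational(462524, 131629)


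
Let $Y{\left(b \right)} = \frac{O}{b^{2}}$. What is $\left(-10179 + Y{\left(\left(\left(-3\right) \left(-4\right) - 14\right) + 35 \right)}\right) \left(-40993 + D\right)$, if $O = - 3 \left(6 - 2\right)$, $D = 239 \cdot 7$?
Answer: $\frac{145286652920}{363} \approx 4.0024 \cdot 10^{8}$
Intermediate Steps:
$D = 1673$
$O = -12$ ($O = \left(-3\right) 4 = -12$)
$Y{\left(b \right)} = - \frac{12}{b^{2}}$
$\left(-10179 + Y{\left(\left(\left(-3\right) \left(-4\right) - 14\right) + 35 \right)}\right) \left(-40993 + D\right) = \left(-10179 - \frac{12}{\left(\left(\left(-3\right) \left(-4\right) - 14\right) + 35\right)^{2}}\right) \left(-40993 + 1673\right) = \left(-10179 - \frac{12}{\left(\left(12 - 14\right) + 35\right)^{2}}\right) \left(-39320\right) = \left(-10179 - \frac{12}{\left(-2 + 35\right)^{2}}\right) \left(-39320\right) = \left(-10179 - \frac{12}{1089}\right) \left(-39320\right) = \left(-10179 - \frac{4}{363}\right) \left(-39320\right) = \left(- \frac{3694981}{363}\right) \left(-39320\right) = \frac{145286652920}{363}$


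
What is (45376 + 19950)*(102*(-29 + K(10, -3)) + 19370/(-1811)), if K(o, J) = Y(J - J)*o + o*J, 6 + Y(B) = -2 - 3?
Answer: -2040613608488/1811 ≈ -1.1268e+9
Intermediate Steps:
Y(B) = -11 (Y(B) = -6 + (-2 - 3) = -6 - 5 = -11)
K(o, J) = -11*o + J*o (K(o, J) = -11*o + o*J = -11*o + J*o)
(45376 + 19950)*(102*(-29 + K(10, -3)) + 19370/(-1811)) = (45376 + 19950)*(102*(-29 + 10*(-11 - 3)) + 19370/(-1811)) = 65326*(102*(-29 + 10*(-14)) + 19370*(-1/1811)) = 65326*(102*(-29 - 140) - 19370/1811) = 65326*(102*(-169) - 19370/1811) = 65326*(-17238 - 19370/1811) = 65326*(-31237388/1811) = -2040613608488/1811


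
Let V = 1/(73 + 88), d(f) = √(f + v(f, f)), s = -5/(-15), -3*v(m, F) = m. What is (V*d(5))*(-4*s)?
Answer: -4*√30/1449 ≈ -0.015120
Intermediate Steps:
v(m, F) = -m/3
s = ⅓ (s = -5*(-1/15) = ⅓ ≈ 0.33333)
d(f) = √6*√f/3 (d(f) = √(f - f/3) = √(2*f/3) = √6*√f/3)
V = 1/161 ≈ 0.0062112
(V*d(5))*(-4*s) = ((√6*√5/3)/161)*(-4*⅓) = ((√30/3)/161)*(-4/3) = (√30/483)*(-4/3) = -4*√30/1449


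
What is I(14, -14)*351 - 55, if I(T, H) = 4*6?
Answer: 8369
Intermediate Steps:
I(T, H) = 24
I(14, -14)*351 - 55 = 24*351 - 55 = 8424 - 55 = 8369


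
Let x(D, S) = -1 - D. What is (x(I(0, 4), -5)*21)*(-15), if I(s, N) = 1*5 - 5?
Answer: 315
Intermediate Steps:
I(s, N) = 0 (I(s, N) = 5 - 5 = 0)
(x(I(0, 4), -5)*21)*(-15) = ((-1 - 1*0)*21)*(-15) = ((-1 + 0)*21)*(-15) = -1*21*(-15) = -21*(-15) = 315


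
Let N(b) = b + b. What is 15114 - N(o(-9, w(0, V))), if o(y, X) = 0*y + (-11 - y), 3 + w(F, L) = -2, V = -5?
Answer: 15118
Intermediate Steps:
w(F, L) = -5 (w(F, L) = -3 - 2 = -5)
o(y, X) = -11 - y (o(y, X) = 0 + (-11 - y) = -11 - y)
N(b) = 2*b
15114 - N(o(-9, w(0, V))) = 15114 - 2*(-11 - 1*(-9)) = 15114 - 2*(-11 + 9) = 15114 - 2*(-2) = 15114 - 1*(-4) = 15114 + 4 = 15118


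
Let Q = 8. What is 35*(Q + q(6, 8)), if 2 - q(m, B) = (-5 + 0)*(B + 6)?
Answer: 2800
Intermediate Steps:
q(m, B) = 32 + 5*B (q(m, B) = 2 - (-5 + 0)*(B + 6) = 2 - (-5)*(6 + B) = 2 - (-30 - 5*B) = 2 + (30 + 5*B) = 32 + 5*B)
35*(Q + q(6, 8)) = 35*(8 + (32 + 5*8)) = 35*(8 + (32 + 40)) = 35*(8 + 72) = 35*80 = 2800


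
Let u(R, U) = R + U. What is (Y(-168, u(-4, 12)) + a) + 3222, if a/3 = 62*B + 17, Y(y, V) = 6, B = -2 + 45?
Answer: 11277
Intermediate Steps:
B = 43
a = 8049 (a = 3*(62*43 + 17) = 3*(2666 + 17) = 3*2683 = 8049)
(Y(-168, u(-4, 12)) + a) + 3222 = (6 + 8049) + 3222 = 8055 + 3222 = 11277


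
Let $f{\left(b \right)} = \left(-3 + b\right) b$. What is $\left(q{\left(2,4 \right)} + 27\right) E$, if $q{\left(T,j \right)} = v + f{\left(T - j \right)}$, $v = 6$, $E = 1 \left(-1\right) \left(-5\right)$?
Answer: $215$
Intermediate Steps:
$E = 5$ ($E = \left(-1\right) \left(-5\right) = 5$)
$f{\left(b \right)} = b \left(-3 + b\right)$
$q{\left(T,j \right)} = 6 + \left(T - j\right) \left(-3 + T - j\right)$ ($q{\left(T,j \right)} = 6 + \left(T - j\right) \left(-3 + \left(T - j\right)\right) = 6 + \left(T - j\right) \left(-3 + T - j\right)$)
$\left(q{\left(2,4 \right)} + 27\right) E = \left(\left(6 - \left(2 - 4\right) \left(3 + 4 - 2\right)\right) + 27\right) 5 = \left(\left(6 - \left(-2\right) 5\right) + 27\right) 5 = \left(\left(6 + 10\right) + 27\right) 5 = \left(16 + 27\right) 5 = 43 \cdot 5 = 215$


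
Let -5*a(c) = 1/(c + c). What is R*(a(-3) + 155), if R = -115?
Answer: -106973/6 ≈ -17829.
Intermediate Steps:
a(c) = -1/(10*c) (a(c) = -1/(5*(c + c)) = -1/(2*c)/5 = -1/(10*c))
R*(a(-3) + 155) = -115*(-1/10/(-3) + 155) = -115*(-1/10*(-1/3) + 155) = -115*(1/30 + 155) = -115*4651/30 = -106973/6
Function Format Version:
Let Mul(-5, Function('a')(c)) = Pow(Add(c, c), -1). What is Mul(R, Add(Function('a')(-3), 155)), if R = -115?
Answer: Rational(-106973, 6) ≈ -17829.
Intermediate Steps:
Function('a')(c) = Mul(Rational(-1, 10), Pow(c, -1)) (Function('a')(c) = Mul(Rational(-1, 5), Pow(Add(c, c), -1)) = Mul(Rational(-1, 5), Pow(Mul(2, c), -1)) = Mul(Rational(-1, 5), Mul(Rational(1, 2), Pow(c, -1))) = Mul(Rational(-1, 10), Pow(c, -1)))
Mul(R, Add(Function('a')(-3), 155)) = Mul(-115, Add(Mul(Rational(-1, 10), Pow(-3, -1)), 155)) = Mul(-115, Add(Mul(Rational(-1, 10), Rational(-1, 3)), 155)) = Mul(-115, Add(Rational(1, 30), 155)) = Mul(-115, Rational(4651, 30)) = Rational(-106973, 6)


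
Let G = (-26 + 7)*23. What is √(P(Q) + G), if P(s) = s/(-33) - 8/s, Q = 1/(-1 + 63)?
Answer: I*√3905648274/2046 ≈ 30.545*I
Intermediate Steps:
Q = 1/62 ≈ 0.016129
P(s) = -8/s - s/33 (P(s) = s*(-1/33) - 8/s = -s/33 - 8/s = -8/s - s/33)
G = -437 (G = -19*23 = -437)
√(P(Q) + G) = √((-8/1/62 - 1/33*1/62) - 437) = √((-8*62 - 1/2046) - 437) = √((-496 - 1/2046) - 437) = √(-1014817/2046 - 437) = √(-1908919/2046) = I*√3905648274/2046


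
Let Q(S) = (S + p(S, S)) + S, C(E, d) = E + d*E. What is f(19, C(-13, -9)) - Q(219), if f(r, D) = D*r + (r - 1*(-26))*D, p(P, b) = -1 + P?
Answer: 6000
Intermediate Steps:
C(E, d) = E + E*d
f(r, D) = D*r + D*(26 + r) (f(r, D) = D*r + (r + 26)*D = D*r + (26 + r)*D = D*r + D*(26 + r))
Q(S) = -1 + 3*S (Q(S) = (S + (-1 + S)) + S = (-1 + 2*S) + S = -1 + 3*S)
f(19, C(-13, -9)) - Q(219) = 2*(-13*(1 - 9))*(13 + 19) - (-1 + 3*219) = 2*(-13*(-8))*32 - (-1 + 657) = 2*104*32 - 1*656 = 6656 - 656 = 6000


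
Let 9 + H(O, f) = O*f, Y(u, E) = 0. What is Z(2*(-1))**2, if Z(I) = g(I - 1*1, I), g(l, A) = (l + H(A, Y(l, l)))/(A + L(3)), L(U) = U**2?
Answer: 144/49 ≈ 2.9388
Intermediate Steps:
H(O, f) = -9 + O*f
g(l, A) = (-9 + l)/(9 + A) (g(l, A) = (l + (-9 + A*0))/(A + 3**2) = (l + (-9 + 0))/(A + 9) = (l - 9)/(9 + A) = (-9 + l)/(9 + A))
Z(I) = (-10 + I)/(9 + I) (Z(I) = (-9 + (I - 1*1))/(9 + I) = (-9 + (I - 1))/(9 + I) = (-9 + (-1 + I))/(9 + I) = (-10 + I)/(9 + I))
Z(2*(-1))**2 = ((-10 + 2*(-1))/(9 + 2*(-1)))**2 = ((-10 - 2)/(9 - 2))**2 = (-12/7)**2 = 144/49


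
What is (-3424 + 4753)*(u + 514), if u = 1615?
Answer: 2829441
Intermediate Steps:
(-3424 + 4753)*(u + 514) = (-3424 + 4753)*(1615 + 514) = 1329*2129 = 2829441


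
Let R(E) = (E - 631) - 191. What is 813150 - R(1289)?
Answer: 812683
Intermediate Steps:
R(E) = -822 + E (R(E) = (-631 + E) - 191 = -822 + E)
813150 - R(1289) = 813150 - (-822 + 1289) = 813150 - 1*467 = 813150 - 467 = 812683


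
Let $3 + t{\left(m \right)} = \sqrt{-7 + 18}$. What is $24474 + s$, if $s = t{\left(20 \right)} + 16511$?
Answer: $40982 + \sqrt{11} \approx 40985.0$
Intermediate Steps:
$t{\left(m \right)} = -3 + \sqrt{11}$ ($t{\left(m \right)} = -3 + \sqrt{-7 + 18} = -3 + \sqrt{11}$)
$s = 16508 + \sqrt{11}$ ($s = \left(-3 + \sqrt{11}\right) + 16511 = 16508 + \sqrt{11} \approx 16511.0$)
$24474 + s = 24474 + \left(16508 + \sqrt{11}\right) = 40982 + \sqrt{11}$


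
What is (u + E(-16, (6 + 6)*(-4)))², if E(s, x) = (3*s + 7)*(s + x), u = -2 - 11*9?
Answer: 6365529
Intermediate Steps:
u = -101 (u = -2 - 99 = -101)
E(s, x) = (7 + 3*s)*(s + x)
(u + E(-16, (6 + 6)*(-4)))² = (-101 + (3*(-16)² + 7*(-16) + 7*((6 + 6)*(-4)) + 3*(-16)*((6 + 6)*(-4))))² = (-101 + (3*256 - 112 + 7*(12*(-4)) + 3*(-16)*(12*(-4))))² = (-101 + (768 - 112 + 7*(-48) + 3*(-16)*(-48)))² = (-101 + (768 - 112 - 336 + 2304))² = (-101 + 2624)² = 2523² = 6365529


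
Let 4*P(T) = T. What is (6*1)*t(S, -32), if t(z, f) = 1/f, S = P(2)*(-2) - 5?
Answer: -3/16 ≈ -0.18750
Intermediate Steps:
P(T) = T/4
S = -6 (S = ((¼)*2)*(-2) - 5 = (½)*(-2) - 5 = -1 - 5 = -6)
(6*1)*t(S, -32) = (6*1)/(-32) = 6*(-1/32) = -3/16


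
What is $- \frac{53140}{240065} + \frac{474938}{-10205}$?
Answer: $- \frac{22911656934}{489972665} \approx -46.761$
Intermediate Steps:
$- \frac{53140}{240065} + \frac{474938}{-10205} = \left(-53140\right) \frac{1}{240065} + 474938 \left(- \frac{1}{10205}\right) = - \frac{10628}{48013} - \frac{474938}{10205} = - \frac{22911656934}{489972665}$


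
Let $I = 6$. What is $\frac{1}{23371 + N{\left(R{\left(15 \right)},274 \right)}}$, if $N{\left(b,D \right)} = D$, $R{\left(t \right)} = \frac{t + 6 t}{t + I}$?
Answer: $\frac{1}{23645} \approx 4.2292 \cdot 10^{-5}$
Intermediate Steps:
$R{\left(t \right)} = \frac{7 t}{6 + t}$ ($R{\left(t \right)} = \frac{t + 6 t}{t + 6} = \frac{7 t}{6 + t}$)
$\frac{1}{23371 + N{\left(R{\left(15 \right)},274 \right)}} = \frac{1}{23371 + 274} = \frac{1}{23645}$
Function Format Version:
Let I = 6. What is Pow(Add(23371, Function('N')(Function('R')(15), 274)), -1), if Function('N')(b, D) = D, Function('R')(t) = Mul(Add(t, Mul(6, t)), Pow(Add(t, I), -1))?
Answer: Rational(1, 23645) ≈ 4.2292e-5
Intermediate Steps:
Function('R')(t) = Mul(7, t, Pow(Add(6, t), -1)) (Function('R')(t) = Mul(Add(t, Mul(6, t)), Pow(Add(t, 6), -1)) = Mul(Mul(7, t), Pow(Add(6, t), -1)) = Mul(7, t, Pow(Add(6, t), -1)))
Pow(Add(23371, Function('N')(Function('R')(15), 274)), -1) = Pow(Add(23371, 274), -1) = Pow(23645, -1) = Rational(1, 23645)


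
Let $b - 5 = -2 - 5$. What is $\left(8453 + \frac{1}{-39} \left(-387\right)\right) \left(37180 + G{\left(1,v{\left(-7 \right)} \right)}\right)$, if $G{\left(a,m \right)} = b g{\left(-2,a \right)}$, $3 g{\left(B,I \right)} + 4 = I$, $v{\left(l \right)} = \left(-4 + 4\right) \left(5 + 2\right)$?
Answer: $\frac{4090689276}{13} \approx 3.1467 \cdot 10^{8}$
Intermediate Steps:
$v{\left(l \right)} = 0$ ($v{\left(l \right)} = 0 \cdot 7 = 0$)
$g{\left(B,I \right)} = - \frac{4}{3} + \frac{I}{3}$
$b = -2$ ($b = 5 - 7 = -2$)
$G{\left(a,m \right)} = \frac{8}{3} - \frac{2 a}{3}$ ($G{\left(a,m \right)} = - 2 \left(- \frac{4}{3} + \frac{a}{3}\right) = \frac{8}{3} - \frac{2 a}{3}$)
$\left(8453 + \frac{1}{-39} \left(-387\right)\right) \left(37180 + G{\left(1,v{\left(-7 \right)} \right)}\right) = \left(8453 + \frac{1}{-39} \left(-387\right)\right) \left(37180 + \left(\frac{8}{3} - \frac{2}{3}\right)\right) = \left(8453 - - \frac{129}{13}\right) \left(37180 + \left(\frac{8}{3} - \frac{2}{3}\right)\right) = \left(8453 + \frac{129}{13}\right) \left(37180 + 2\right) = \frac{110018}{13} \cdot 37182 = \frac{4090689276}{13}$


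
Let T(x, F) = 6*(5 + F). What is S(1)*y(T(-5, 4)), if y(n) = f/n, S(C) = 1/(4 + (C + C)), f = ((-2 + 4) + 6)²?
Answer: 16/81 ≈ 0.19753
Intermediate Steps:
T(x, F) = 30 + 6*F
f = 64 (f = (2 + 6)² = 8² = 64)
S(C) = 1/(4 + 2*C)
y(n) = 64/n
S(1)*y(T(-5, 4)) = (1/(2*(2 + 1)))*(64/(30 + 6*4)) = ((½)/3)*(64/(30 + 24)) = ((½)*(⅓))*(64/54) = (64*(1/54))/6 = (⅙)*(32/27) = 16/81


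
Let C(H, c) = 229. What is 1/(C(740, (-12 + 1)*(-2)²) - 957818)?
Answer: -1/957589 ≈ -1.0443e-6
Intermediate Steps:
1/(C(740, (-12 + 1)*(-2)²) - 957818) = 1/(229 - 957818) = 1/(-957589) = -1/957589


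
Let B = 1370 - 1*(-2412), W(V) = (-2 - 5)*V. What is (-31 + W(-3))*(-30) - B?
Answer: -3482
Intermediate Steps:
W(V) = -7*V
B = 3782 (B = 1370 + 2412 = 3782)
(-31 + W(-3))*(-30) - B = (-31 - 7*(-3))*(-30) - 1*3782 = (-31 + 21)*(-30) - 3782 = -10*(-30) - 3782 = 300 - 3782 = -3482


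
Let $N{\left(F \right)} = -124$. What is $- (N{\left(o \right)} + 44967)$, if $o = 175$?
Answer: $-44843$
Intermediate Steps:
$- (N{\left(o \right)} + 44967) = - (-124 + 44967) = \left(-1\right) 44843 = -44843$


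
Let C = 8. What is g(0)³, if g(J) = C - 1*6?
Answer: 8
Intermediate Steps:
g(J) = 2 (g(J) = 8 - 1*6 = 8 - 6 = 2)
g(0)³ = 2³ = 8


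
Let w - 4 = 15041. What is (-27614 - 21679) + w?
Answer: -34248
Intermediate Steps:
w = 15045 (w = 4 + 15041 = 15045)
(-27614 - 21679) + w = (-27614 - 21679) + 15045 = -49293 + 15045 = -34248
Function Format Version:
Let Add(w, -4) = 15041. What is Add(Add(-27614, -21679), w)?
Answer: -34248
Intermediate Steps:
w = 15045 (w = Add(4, 15041) = 15045)
Add(Add(-27614, -21679), w) = Add(Add(-27614, -21679), 15045) = Add(-49293, 15045) = -34248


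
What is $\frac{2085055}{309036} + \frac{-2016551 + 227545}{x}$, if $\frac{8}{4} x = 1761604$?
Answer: $\frac{7053040417}{1495601796} \approx 4.7159$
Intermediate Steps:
$x = 880802$ ($x = \frac{1}{2} \cdot 1761604 = 880802$)
$\frac{2085055}{309036} + \frac{-2016551 + 227545}{x} = \frac{2085055}{309036} + \frac{-2016551 + 227545}{880802} = 2085055 \cdot \frac{1}{309036} - \frac{894503}{440401} = \frac{297865}{44148} - \frac{894503}{440401} = \frac{7053040417}{1495601796}$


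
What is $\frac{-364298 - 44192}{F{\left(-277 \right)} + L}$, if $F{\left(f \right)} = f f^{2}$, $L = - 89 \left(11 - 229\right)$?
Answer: $\frac{408490}{21234531} \approx 0.019237$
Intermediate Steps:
$L = 19402$ ($L = \left(-89\right) \left(-218\right) = 19402$)
$F{\left(f \right)} = f^{3}$
$\frac{-364298 - 44192}{F{\left(-277 \right)} + L} = \frac{-364298 - 44192}{\left(-277\right)^{3} + 19402} = - \frac{408490}{-21253933 + 19402} = - \frac{408490}{-21234531} = \left(-408490\right) \left(- \frac{1}{21234531}\right) = \frac{408490}{21234531}$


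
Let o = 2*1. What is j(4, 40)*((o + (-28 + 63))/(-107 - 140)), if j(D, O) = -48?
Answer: 1776/247 ≈ 7.1903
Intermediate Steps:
o = 2
j(4, 40)*((o + (-28 + 63))/(-107 - 140)) = -48*(2 + (-28 + 63))/(-107 - 140) = -48*(2 + 35)/(-247) = -1776*(-1)/247 = -48*(-37/247) = 1776/247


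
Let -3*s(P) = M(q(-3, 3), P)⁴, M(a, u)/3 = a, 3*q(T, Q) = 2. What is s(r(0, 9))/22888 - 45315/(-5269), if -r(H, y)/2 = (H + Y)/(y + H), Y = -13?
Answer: 388928107/45223827 ≈ 8.6001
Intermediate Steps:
q(T, Q) = ⅔ (q(T, Q) = (⅓)*2 = ⅔)
M(a, u) = 3*a
r(H, y) = -2*(-13 + H)/(H + y) (r(H, y) = -2*(H - 13)/(y + H) = -2*(-13 + H)/(H + y))
s(P) = -16/3 (s(P) = -(3*(⅔))⁴/3 = -⅓*2⁴ = -⅓*16 = -16/3)
s(r(0, 9))/22888 - 45315/(-5269) = -16/3/22888 - 45315/(-5269) = -16/3*1/22888 - 45315*(-1/5269) = -2/8583 + 45315/5269 = 388928107/45223827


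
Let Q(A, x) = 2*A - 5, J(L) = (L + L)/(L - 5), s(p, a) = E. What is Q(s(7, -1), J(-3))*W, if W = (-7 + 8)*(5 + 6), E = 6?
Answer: 77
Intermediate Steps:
s(p, a) = 6
J(L) = 2*L/(-5 + L) (J(L) = (2*L)/(-5 + L) = 2*L/(-5 + L))
Q(A, x) = -5 + 2*A
W = 11 (W = 1*11 = 11)
Q(s(7, -1), J(-3))*W = (-5 + 2*6)*11 = (-5 + 12)*11 = 7*11 = 77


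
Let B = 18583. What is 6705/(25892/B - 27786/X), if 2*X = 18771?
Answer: -779616036855/182225248 ≈ -4278.3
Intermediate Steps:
X = 18771/2 (X = (½)*18771 = 18771/2 ≈ 9385.5)
6705/(25892/B - 27786/X) = 6705/(25892/18583 - 27786/18771/2) = 6705/(25892*(1/18583) - 27786*2/18771) = 6705/(25892/18583 - 18524/6257) = 6705/(-182225248/116273831) = 6705*(-116273831/182225248) = -779616036855/182225248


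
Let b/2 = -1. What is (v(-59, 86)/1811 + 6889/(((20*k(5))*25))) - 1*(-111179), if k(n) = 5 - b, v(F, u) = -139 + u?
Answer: 704720381979/6338500 ≈ 1.1118e+5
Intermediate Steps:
b = -2 (b = 2*(-1) = -2)
k(n) = 7 (k(n) = 5 - 1*(-2) = 5 + 2 = 7)
(v(-59, 86)/1811 + 6889/(((20*k(5))*25))) - 1*(-111179) = ((-139 + 86)/1811 + 6889/(((20*7)*25))) - 1*(-111179) = (-53*1/1811 + 6889/((140*25))) + 111179 = (-53/1811 + 6889/3500) + 111179 = 12290479/6338500 + 111179 = 704720381979/6338500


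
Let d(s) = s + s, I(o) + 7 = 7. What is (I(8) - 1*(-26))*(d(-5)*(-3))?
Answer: 780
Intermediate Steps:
I(o) = 0 (I(o) = -7 + 7 = 0)
d(s) = 2*s
(I(8) - 1*(-26))*(d(-5)*(-3)) = (0 - 1*(-26))*((2*(-5))*(-3)) = (0 + 26)*(-10*(-3)) = 26*30 = 780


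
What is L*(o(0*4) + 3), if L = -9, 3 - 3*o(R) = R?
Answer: -36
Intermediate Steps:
o(R) = 1 - R/3
L*(o(0*4) + 3) = -9*((1 - 0*4) + 3) = -9*((1 - 1/3*0) + 3) = -9*((1 + 0) + 3) = -9*(1 + 3) = -9*4 = -36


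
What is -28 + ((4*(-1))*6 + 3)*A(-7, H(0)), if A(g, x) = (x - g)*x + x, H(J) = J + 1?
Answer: -217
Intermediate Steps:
H(J) = 1 + J
A(g, x) = x + x*(x - g) (A(g, x) = x*(x - g) + x = x + x*(x - g))
-28 + ((4*(-1))*6 + 3)*A(-7, H(0)) = -28 + ((4*(-1))*6 + 3)*((1 + 0)*(1 + (1 + 0) - 1*(-7))) = -28 + (-4*6 + 3)*(1*(1 + 1 + 7)) = -28 + (-24 + 3)*(1*9) = -28 - 21*9 = -28 - 189 = -217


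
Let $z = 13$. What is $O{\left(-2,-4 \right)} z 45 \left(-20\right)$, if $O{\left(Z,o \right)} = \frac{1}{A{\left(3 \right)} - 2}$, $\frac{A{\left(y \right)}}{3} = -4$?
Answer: $\frac{5850}{7} \approx 835.71$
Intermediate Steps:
$A{\left(y \right)} = -12$ ($A{\left(y \right)} = 3 \left(-4\right) = -12$)
$O{\left(Z,o \right)} = - \frac{1}{14}$ ($O{\left(Z,o \right)} = \frac{1}{-12 - 2} = \frac{1}{-14} = - \frac{1}{14}$)
$O{\left(-2,-4 \right)} z 45 \left(-20\right) = \left(- \frac{1}{14}\right) 13 \cdot 45 \left(-20\right) = \left(- \frac{13}{14}\right) 45 \left(-20\right) = \left(- \frac{585}{14}\right) \left(-20\right) = \frac{5850}{7}$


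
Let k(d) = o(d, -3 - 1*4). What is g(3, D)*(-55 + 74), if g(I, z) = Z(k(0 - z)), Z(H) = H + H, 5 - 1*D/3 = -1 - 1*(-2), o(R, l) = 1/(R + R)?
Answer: -19/12 ≈ -1.5833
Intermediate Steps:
o(R, l) = 1/(2*R)
D = 12 (D = 15 - 3*(-1 - 1*(-2)) = 15 - 3*(-1 + 2) = 15 - 3*1 = 15 - 3 = 12)
k(d) = 1/(2*d)
Z(H) = 2*H
g(I, z) = -1/z (g(I, z) = 2*(1/(2*(0 - z))) = 2*(1/(2*((-z)))) = 2*((-1/z)/2) = 2*(-1/(2*z)) = -1/z)
g(3, D)*(-55 + 74) = (-1/12)*(-55 + 74) = -1*1/12*19 = -1/12*19 = -19/12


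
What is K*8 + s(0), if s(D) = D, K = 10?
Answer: 80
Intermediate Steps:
K*8 + s(0) = 10*8 + 0 = 80 + 0 = 80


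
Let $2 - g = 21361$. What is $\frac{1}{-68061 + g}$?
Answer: $- \frac{1}{89420} \approx -1.1183 \cdot 10^{-5}$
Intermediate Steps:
$g = -21359$ ($g = 2 - 21361 = -21359$)
$\frac{1}{-68061 + g} = \frac{1}{-68061 - 21359} = \frac{1}{-89420} = - \frac{1}{89420}$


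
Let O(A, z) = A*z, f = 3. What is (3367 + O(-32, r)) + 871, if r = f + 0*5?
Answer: 4142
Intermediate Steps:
r = 3 (r = 3 + 0*5 = 3 + 0 = 3)
(3367 + O(-32, r)) + 871 = (3367 - 32*3) + 871 = (3367 - 96) + 871 = 3271 + 871 = 4142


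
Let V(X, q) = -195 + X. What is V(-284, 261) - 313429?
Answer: -313908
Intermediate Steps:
V(-284, 261) - 313429 = (-195 - 284) - 313429 = -479 - 313429 = -313908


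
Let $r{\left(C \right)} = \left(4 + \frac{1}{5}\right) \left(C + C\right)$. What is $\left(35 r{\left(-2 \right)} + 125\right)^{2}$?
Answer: $214369$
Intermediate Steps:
$r{\left(C \right)} = \frac{42 C}{5}$ ($r{\left(C \right)} = \left(4 + \frac{1}{5}\right) 2 C = \frac{21 \cdot 2 C}{5} = \frac{42 C}{5}$)
$\left(35 r{\left(-2 \right)} + 125\right)^{2} = \left(35 \cdot \frac{42}{5} \left(-2\right) + 125\right)^{2} = \left(35 \left(- \frac{84}{5}\right) + 125\right)^{2} = \left(-588 + 125\right)^{2} = \left(-463\right)^{2} = 214369$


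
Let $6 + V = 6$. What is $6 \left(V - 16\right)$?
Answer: $-96$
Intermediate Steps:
$V = 0$ ($V = -6 + 6 = 0$)
$6 \left(V - 16\right) = 6 \left(0 - 16\right) = 6 \left(-16\right) = -96$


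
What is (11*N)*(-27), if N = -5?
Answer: 1485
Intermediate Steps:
(11*N)*(-27) = (11*(-5))*(-27) = -55*(-27) = 1485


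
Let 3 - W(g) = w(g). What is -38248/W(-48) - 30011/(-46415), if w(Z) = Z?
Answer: -1773750359/2367165 ≈ -749.31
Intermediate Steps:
W(g) = 3 - g
-38248/W(-48) - 30011/(-46415) = -38248/(3 - 1*(-48)) - 30011/(-46415) = -38248/(3 + 48) - 30011*(-1/46415) = -38248/51 + 30011/46415 = -1773750359/2367165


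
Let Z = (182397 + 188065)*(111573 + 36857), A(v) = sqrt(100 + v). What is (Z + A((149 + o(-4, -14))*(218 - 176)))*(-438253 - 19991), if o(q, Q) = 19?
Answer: -25197771986897040 - 916488*sqrt(1789) ≈ -2.5198e+16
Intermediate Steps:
Z = 54987674660 (Z = 370462*148430 = 54987674660)
(Z + A((149 + o(-4, -14))*(218 - 176)))*(-438253 - 19991) = (54987674660 + sqrt(100 + (149 + 19)*(218 - 176)))*(-438253 - 19991) = (54987674660 + sqrt(100 + 168*42))*(-458244) = (54987674660 + sqrt(100 + 7056))*(-458244) = (54987674660 + sqrt(7156))*(-458244) = (54987674660 + 2*sqrt(1789))*(-458244) = -25197771986897040 - 916488*sqrt(1789)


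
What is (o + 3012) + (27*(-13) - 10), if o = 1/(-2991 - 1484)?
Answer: 11863224/4475 ≈ 2651.0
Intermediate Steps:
o = -1/4475 (o = 1/(-4475) = -1/4475 ≈ -0.00022346)
(o + 3012) + (27*(-13) - 10) = (-1/4475 + 3012) + (27*(-13) - 10) = 13478699/4475 + (-351 - 10) = 13478699/4475 - 361 = 11863224/4475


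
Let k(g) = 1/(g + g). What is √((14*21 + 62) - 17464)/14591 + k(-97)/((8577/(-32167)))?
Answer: 32167/1663938 + 2*I*√4277/14591 ≈ 0.019332 + 0.0089643*I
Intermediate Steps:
k(g) = 1/(2*g)
√((14*21 + 62) - 17464)/14591 + k(-97)/((8577/(-32167))) = √((14*21 + 62) - 17464)/14591 + ((½)/(-97))/((8577/(-32167))) = √((294 + 62) - 17464)*(1/14591) + ((½)*(-1/97))/((8577*(-1/32167))) = √(356 - 17464)*(1/14591) - 1/(194*(-8577/32167)) = √(-17108)*(1/14591) - 1/194*(-32167/8577) = (2*I*√4277)*(1/14591) + 32167/1663938 = 2*I*√4277/14591 + 32167/1663938 = 32167/1663938 + 2*I*√4277/14591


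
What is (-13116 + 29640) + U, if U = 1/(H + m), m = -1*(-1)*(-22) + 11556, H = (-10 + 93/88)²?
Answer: 1486146508204/89938665 ≈ 16524.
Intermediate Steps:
H = 619369/7744 (H = (-10 + 93*(1/88))² = (-10 + 93/88)² = (-787/88)² = 619369/7744 ≈ 79.980)
m = 11534 (m = 1*(-22) + 11556 = -22 + 11556 = 11534)
U = 7744/89938665 (U = 1/(619369/7744 + 11534) = 1/(89938665/7744) = 7744/89938665 ≈ 8.6103e-5)
(-13116 + 29640) + U = (-13116 + 29640) + 7744/89938665 = 16524 + 7744/89938665 = 1486146508204/89938665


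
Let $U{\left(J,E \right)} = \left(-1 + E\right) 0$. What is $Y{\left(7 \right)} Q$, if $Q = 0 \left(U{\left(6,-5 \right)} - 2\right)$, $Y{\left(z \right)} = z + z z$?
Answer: $0$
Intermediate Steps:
$Y{\left(z \right)} = z + z^{2}$
$U{\left(J,E \right)} = 0$
$Q = 0$ ($Q = 0 \left(0 - 2\right) = 0 \left(-2\right) = 0$)
$Y{\left(7 \right)} Q = 7 \left(1 + 7\right) 0 = 7 \cdot 8 \cdot 0 = 56 \cdot 0 = 0$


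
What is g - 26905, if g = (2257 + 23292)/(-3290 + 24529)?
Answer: -571409746/21239 ≈ -26904.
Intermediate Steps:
g = 25549/21239 ≈ 1.2029
g - 26905 = 25549/21239 - 26905 = -571409746/21239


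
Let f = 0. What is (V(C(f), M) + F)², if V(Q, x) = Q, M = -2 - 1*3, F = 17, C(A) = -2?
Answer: 225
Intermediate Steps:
M = -5 (M = -2 - 3 = -5)
(V(C(f), M) + F)² = (-2 + 17)² = 15² = 225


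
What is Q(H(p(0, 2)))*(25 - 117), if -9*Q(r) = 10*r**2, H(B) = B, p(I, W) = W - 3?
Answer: 920/9 ≈ 102.22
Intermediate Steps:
p(I, W) = -3 + W
Q(r) = -10*r**2/9
Q(H(p(0, 2)))*(25 - 117) = (-10*(-3 + 2)**2/9)*(25 - 117) = -10/9*(-1)**2*(-92) = -10/9*1*(-92) = -10/9*(-92) = 920/9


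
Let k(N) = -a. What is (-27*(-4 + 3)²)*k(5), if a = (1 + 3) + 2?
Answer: 162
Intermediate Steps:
a = 6 (a = 4 + 2 = 6)
k(N) = -6 (k(N) = -1*6 = -6)
(-27*(-4 + 3)²)*k(5) = -27*(-4 + 3)²*(-6) = -27*(-1)²*(-6) = -27*1*(-6) = -27*(-6) = 162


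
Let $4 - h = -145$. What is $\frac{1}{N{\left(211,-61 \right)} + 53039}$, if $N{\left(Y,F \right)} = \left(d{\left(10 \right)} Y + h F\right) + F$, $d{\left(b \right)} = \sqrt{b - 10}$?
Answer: $\frac{1}{43889} \approx 2.2785 \cdot 10^{-5}$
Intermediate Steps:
$h = 149$ ($h = 4 - -145 = 4 + 145 = 149$)
$d{\left(b \right)} = \sqrt{-10 + b}$
$N{\left(Y,F \right)} = 150 F$ ($N{\left(Y,F \right)} = \left(\sqrt{-10 + 10} Y + 149 F\right) + F = \left(\sqrt{0} Y + 149 F\right) + F = \left(0 Y + 149 F\right) + F = \left(0 + 149 F\right) + F = 149 F + F = 150 F$)
$\frac{1}{N{\left(211,-61 \right)} + 53039} = \frac{1}{150 \left(-61\right) + 53039} = \frac{1}{-9150 + 53039} = \frac{1}{43889}$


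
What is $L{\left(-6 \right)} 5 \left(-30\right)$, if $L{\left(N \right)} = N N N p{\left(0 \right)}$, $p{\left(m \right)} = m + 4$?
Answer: $129600$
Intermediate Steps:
$p{\left(m \right)} = 4 + m$
$L{\left(N \right)} = 4 N^{3}$ ($L{\left(N \right)} = N N N \left(4 + 0\right) = N N^{2} \cdot 4 = N 4 N^{2} = 4 N^{3}$)
$L{\left(-6 \right)} 5 \left(-30\right) = 4 \left(-6\right)^{3} \cdot 5 \left(-30\right) = 4 \left(-216\right) 5 \left(-30\right) = \left(-864\right) 5 \left(-30\right) = \left(-4320\right) \left(-30\right) = 129600$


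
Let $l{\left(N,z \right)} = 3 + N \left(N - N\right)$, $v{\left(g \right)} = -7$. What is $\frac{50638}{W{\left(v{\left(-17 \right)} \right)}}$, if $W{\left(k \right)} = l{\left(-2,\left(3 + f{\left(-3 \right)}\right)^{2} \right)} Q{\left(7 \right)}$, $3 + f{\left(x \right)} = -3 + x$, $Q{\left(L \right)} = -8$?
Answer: $- \frac{25319}{12} \approx -2109.9$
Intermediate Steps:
$f{\left(x \right)} = -6 + x$ ($f{\left(x \right)} = -3 + \left(-3 + x\right) = -6 + x$)
$l{\left(N,z \right)} = 3$ ($l{\left(N,z \right)} = 3 + N 0 = 3 + 0 = 3$)
$W{\left(k \right)} = -24$ ($W{\left(k \right)} = 3 \left(-8\right) = -24$)
$\frac{50638}{W{\left(v{\left(-17 \right)} \right)}} = \frac{50638}{-24} = 50638 \left(- \frac{1}{24}\right) = - \frac{25319}{12}$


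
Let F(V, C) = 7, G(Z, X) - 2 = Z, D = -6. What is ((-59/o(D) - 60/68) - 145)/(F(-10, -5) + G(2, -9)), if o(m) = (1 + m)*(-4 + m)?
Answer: -125003/9350 ≈ -13.369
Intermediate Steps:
G(Z, X) = 2 + Z
((-59/o(D) - 60/68) - 145)/(F(-10, -5) + G(2, -9)) = ((-59/(-4 + (-6)**2 - 3*(-6)) - 60/68) - 145)/(7 + (2 + 2)) = ((-59/(-4 + 36 + 18) - 60*1/68) - 145)/(7 + 4) = ((-59/50 - 15/17) - 145)/11 = ((-59*1/50 - 15/17) - 145)*(1/11) = ((-59/50 - 15/17) - 145)*(1/11) = (-1753/850 - 145)*(1/11) = -125003/850*1/11 = -125003/9350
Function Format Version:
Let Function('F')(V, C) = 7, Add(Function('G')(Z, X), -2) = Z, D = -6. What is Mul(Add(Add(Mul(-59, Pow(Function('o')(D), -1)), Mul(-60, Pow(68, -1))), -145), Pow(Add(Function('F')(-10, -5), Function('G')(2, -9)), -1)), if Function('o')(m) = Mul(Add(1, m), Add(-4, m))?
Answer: Rational(-125003, 9350) ≈ -13.369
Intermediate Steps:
Function('G')(Z, X) = Add(2, Z)
Mul(Add(Add(Mul(-59, Pow(Function('o')(D), -1)), Mul(-60, Pow(68, -1))), -145), Pow(Add(Function('F')(-10, -5), Function('G')(2, -9)), -1)) = Mul(Add(Add(Mul(-59, Pow(Add(-4, Pow(-6, 2), Mul(-3, -6)), -1)), Mul(-60, Pow(68, -1))), -145), Pow(Add(7, Add(2, 2)), -1)) = Mul(Add(Add(Mul(-59, Pow(Add(-4, 36, 18), -1)), Mul(-60, Rational(1, 68))), -145), Pow(Add(7, 4), -1)) = Mul(Add(Add(Mul(-59, Pow(50, -1)), Rational(-15, 17)), -145), Pow(11, -1)) = Mul(Add(Add(Mul(-59, Rational(1, 50)), Rational(-15, 17)), -145), Rational(1, 11)) = Mul(Add(Add(Rational(-59, 50), Rational(-15, 17)), -145), Rational(1, 11)) = Mul(Add(Rational(-1753, 850), -145), Rational(1, 11)) = Mul(Rational(-125003, 850), Rational(1, 11)) = Rational(-125003, 9350)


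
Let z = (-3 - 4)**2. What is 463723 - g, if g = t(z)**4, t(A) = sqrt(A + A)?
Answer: 454119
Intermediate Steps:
z = 49 (z = (-7)**2 = 49)
t(A) = sqrt(2)*sqrt(A) (t(A) = sqrt(2*A) = sqrt(2)*sqrt(A))
g = 9604 (g = (sqrt(2)*sqrt(49))**4 = (sqrt(2)*7)**4 = (7*sqrt(2))**4 = 9604)
463723 - g = 463723 - 1*9604 = 463723 - 9604 = 454119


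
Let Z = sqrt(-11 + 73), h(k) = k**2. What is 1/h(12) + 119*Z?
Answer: 1/144 + 119*sqrt(62) ≈ 937.01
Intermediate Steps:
Z = sqrt(62) ≈ 7.8740
1/h(12) + 119*Z = 1/(12**2) + 119*sqrt(62) = 1/144 + 119*sqrt(62)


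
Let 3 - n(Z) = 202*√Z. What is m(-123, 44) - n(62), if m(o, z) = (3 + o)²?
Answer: 14397 + 202*√62 ≈ 15988.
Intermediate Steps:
n(Z) = 3 - 202*√Z
m(-123, 44) - n(62) = (3 - 123)² - (3 - 202*√62) = (-120)² + (-3 + 202*√62) = 14400 + (-3 + 202*√62) = 14397 + 202*√62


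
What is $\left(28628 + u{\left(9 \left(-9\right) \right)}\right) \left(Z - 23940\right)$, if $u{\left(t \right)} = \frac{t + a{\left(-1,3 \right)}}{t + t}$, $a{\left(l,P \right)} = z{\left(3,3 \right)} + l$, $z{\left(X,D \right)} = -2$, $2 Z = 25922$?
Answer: $- \frac{8486437630}{27} \approx -3.1431 \cdot 10^{8}$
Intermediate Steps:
$Z = 12961$ ($Z = \frac{1}{2} \cdot 25922 = 12961$)
$a{\left(l,P \right)} = -2 + l$
$u{\left(t \right)} = \frac{-3 + t}{2 t}$ ($u{\left(t \right)} = \frac{t - 3}{t + t} = \frac{t - 3}{2 t} = \left(-3 + t\right) \frac{1}{2 t} = \frac{-3 + t}{2 t}$)
$\left(28628 + u{\left(9 \left(-9\right) \right)}\right) \left(Z - 23940\right) = \left(28628 + \frac{-3 + 9 \left(-9\right)}{2 \cdot 9 \left(-9\right)}\right) \left(12961 - 23940\right) = \left(28628 + \frac{-3 - 81}{2 \left(-81\right)}\right) \left(-10979\right) = \left(28628 + \frac{1}{2} \left(- \frac{1}{81}\right) \left(-84\right)\right) \left(-10979\right) = \left(28628 + \frac{14}{27}\right) \left(-10979\right) = \frac{772970}{27} \left(-10979\right) = - \frac{8486437630}{27}$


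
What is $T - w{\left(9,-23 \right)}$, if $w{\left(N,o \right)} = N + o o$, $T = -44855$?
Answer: $-45393$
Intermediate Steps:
$w{\left(N,o \right)} = N + o^{2}$
$T - w{\left(9,-23 \right)} = -44855 - \left(9 + \left(-23\right)^{2}\right) = -44855 - \left(9 + 529\right) = -44855 - 538 = -45393$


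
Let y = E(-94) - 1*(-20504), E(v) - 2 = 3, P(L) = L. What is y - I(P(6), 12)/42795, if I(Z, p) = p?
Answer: 292560881/14265 ≈ 20509.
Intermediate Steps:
E(v) = 5 (E(v) = 2 + 3 = 5)
y = 20509 (y = 5 - 1*(-20504) = 5 + 20504 = 20509)
y - I(P(6), 12)/42795 = 20509 - 12/42795 = 20509 - 1*4/14265 = 20509 - 4/14265 = 292560881/14265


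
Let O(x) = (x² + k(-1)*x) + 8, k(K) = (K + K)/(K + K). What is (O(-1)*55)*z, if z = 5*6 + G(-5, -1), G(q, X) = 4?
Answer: 14960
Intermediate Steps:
k(K) = 1 (k(K) = (2*K)/((2*K)) = (2*K)*(1/(2*K)) = 1)
O(x) = 8 + x + x² (O(x) = (x² + 1*x) + 8 = (x² + x) + 8 = (x + x²) + 8 = 8 + x + x²)
z = 34 (z = 5*6 + 4 = 30 + 4 = 34)
(O(-1)*55)*z = ((8 - 1 + (-1)²)*55)*34 = ((8 - 1 + 1)*55)*34 = (8*55)*34 = 440*34 = 14960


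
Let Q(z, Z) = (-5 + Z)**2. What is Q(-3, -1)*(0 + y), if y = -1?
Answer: -36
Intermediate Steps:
Q(-3, -1)*(0 + y) = (-5 - 1)**2*(0 - 1) = (-6)**2*(-1) = 36*(-1) = -36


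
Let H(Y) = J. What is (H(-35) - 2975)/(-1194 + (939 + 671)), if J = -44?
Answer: -3019/416 ≈ -7.2572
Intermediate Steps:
H(Y) = -44
(H(-35) - 2975)/(-1194 + (939 + 671)) = (-44 - 2975)/(-1194 + (939 + 671)) = -3019/(-1194 + 1610) = -3019/416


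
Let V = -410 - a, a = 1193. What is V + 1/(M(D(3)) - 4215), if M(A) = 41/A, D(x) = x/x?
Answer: -6690923/4174 ≈ -1603.0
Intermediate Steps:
D(x) = 1
V = -1603 (V = -410 - 1*1193 = -410 - 1193 = -1603)
V + 1/(M(D(3)) - 4215) = -1603 + 1/(41/1 - 4215) = -1603 + 1/(41*1 - 4215) = -1603 + 1/(41 - 4215) = -1603 + 1/(-4174) = -1603 - 1/4174 = -6690923/4174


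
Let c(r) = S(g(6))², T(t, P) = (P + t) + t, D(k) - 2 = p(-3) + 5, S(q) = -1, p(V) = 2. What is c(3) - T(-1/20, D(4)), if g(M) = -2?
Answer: -79/10 ≈ -7.9000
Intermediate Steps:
D(k) = 9 (D(k) = 2 + (2 + 5) = 2 + 7 = 9)
T(t, P) = P + 2*t
c(r) = 1 (c(r) = (-1)² = 1)
c(3) - T(-1/20, D(4)) = 1 - (9 + 2*(-1/20)) = 1 - (9 - ⅒) = 1 - 1*89/10 = 1 - 89/10 = -79/10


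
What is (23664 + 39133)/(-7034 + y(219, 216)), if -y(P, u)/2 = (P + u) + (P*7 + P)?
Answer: -62797/11408 ≈ -5.5046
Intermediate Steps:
y(P, u) = -18*P - 2*u (y(P, u) = -2*((P + u) + (P*7 + P)) = -2*((P + u) + (7*P + P)) = -2*((P + u) + 8*P) = -2*(u + 9*P) = -18*P - 2*u)
(23664 + 39133)/(-7034 + y(219, 216)) = (23664 + 39133)/(-7034 + (-18*219 - 2*216)) = 62797/(-7034 + (-3942 - 432)) = 62797/(-7034 - 4374) = 62797/(-11408) = 62797*(-1/11408) = -62797/11408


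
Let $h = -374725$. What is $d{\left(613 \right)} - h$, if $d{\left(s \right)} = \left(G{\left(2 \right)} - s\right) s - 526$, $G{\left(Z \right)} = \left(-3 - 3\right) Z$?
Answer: $-8926$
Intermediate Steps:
$G{\left(Z \right)} = - 6 Z$
$d{\left(s \right)} = -526 + s \left(-12 - s\right)$ ($d{\left(s \right)} = \left(\left(-6\right) 2 - s\right) s - 526 = \left(-12 - s\right) s - 526 = s \left(-12 - s\right) - 526 = -526 + s \left(-12 - s\right)$)
$d{\left(613 \right)} - h = \left(-526 - 613^{2} - 7356\right) - -374725 = \left(-526 - 375769 - 7356\right) + 374725 = -383651 + 374725 = -8926$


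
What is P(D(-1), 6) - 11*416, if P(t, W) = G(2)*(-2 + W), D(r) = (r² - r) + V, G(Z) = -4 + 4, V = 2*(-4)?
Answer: -4576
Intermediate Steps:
V = -8
G(Z) = 0
D(r) = -8 + r² - r (D(r) = (r² - r) - 8 = -8 + r² - r)
P(t, W) = 0 (P(t, W) = 0*(-2 + W) = 0)
P(D(-1), 6) - 11*416 = 0 - 11*416 = 0 - 4576 = -4576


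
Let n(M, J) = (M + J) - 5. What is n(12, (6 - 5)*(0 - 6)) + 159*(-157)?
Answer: -24962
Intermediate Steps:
n(M, J) = -5 + J + M (n(M, J) = (J + M) - 5 = -5 + J + M)
n(12, (6 - 5)*(0 - 6)) + 159*(-157) = (-5 + (6 - 5)*(0 - 6) + 12) + 159*(-157) = (-5 + 1*(-6) + 12) - 24963 = (-5 - 6 + 12) - 24963 = 1 - 24963 = -24962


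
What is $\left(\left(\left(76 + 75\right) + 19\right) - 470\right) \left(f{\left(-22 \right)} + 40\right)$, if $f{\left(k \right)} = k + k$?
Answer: $1200$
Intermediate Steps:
$f{\left(k \right)} = 2 k$
$\left(\left(\left(76 + 75\right) + 19\right) - 470\right) \left(f{\left(-22 \right)} + 40\right) = \left(\left(\left(76 + 75\right) + 19\right) - 470\right) \left(2 \left(-22\right) + 40\right) = \left(\left(151 + 19\right) - 470\right) \left(-44 + 40\right) = \left(170 - 470\right) \left(-4\right) = \left(-300\right) \left(-4\right) = 1200$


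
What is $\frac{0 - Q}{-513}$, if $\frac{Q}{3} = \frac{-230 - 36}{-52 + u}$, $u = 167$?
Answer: $- \frac{14}{1035} \approx -0.013527$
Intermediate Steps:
$Q = - \frac{798}{115}$ ($Q = 3 \frac{-230 - 36}{-52 + 167} = 3 \frac{-230 - 36}{115} = 3 \left(-230 - 36\right) \frac{1}{115} = 3 \left(\left(-266\right) \frac{1}{115}\right) = 3 \left(- \frac{266}{115}\right) = - \frac{798}{115} \approx -6.9391$)
$\frac{0 - Q}{-513} = \frac{0 - - \frac{798}{115}}{-513} = \left(0 + \frac{798}{115}\right) \left(- \frac{1}{513}\right) = \frac{798}{115} \left(- \frac{1}{513}\right) = - \frac{14}{1035}$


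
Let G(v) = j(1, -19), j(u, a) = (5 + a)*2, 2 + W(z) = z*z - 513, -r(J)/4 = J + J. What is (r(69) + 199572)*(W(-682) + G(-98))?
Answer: 92460910620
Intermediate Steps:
r(J) = -8*J (r(J) = -4*(J + J) = -8*J)
W(z) = -515 + z**2 (W(z) = -2 + (z*z - 513) = -2 + (z**2 - 513) = -2 + (-513 + z**2) = -515 + z**2)
j(u, a) = 10 + 2*a
G(v) = -28 (G(v) = 10 + 2*(-19) = 10 - 38 = -28)
(r(69) + 199572)*(W(-682) + G(-98)) = (-8*69 + 199572)*((-515 + (-682)**2) - 28) = (-552 + 199572)*((-515 + 465124) - 28) = 199020*(464609 - 28) = 199020*464581 = 92460910620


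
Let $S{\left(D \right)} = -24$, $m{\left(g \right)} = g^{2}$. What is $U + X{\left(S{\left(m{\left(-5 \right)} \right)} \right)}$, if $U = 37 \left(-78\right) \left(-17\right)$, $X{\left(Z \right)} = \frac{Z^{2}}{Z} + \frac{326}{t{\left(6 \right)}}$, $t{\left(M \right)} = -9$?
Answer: $\frac{441016}{9} \approx 49002.0$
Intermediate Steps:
$X{\left(Z \right)} = - \frac{326}{9} + Z$ ($X{\left(Z \right)} = \frac{Z^{2}}{Z} + \frac{326}{-9} = Z + 326 \left(- \frac{1}{9}\right) = Z - \frac{326}{9} = - \frac{326}{9} + Z$)
$U = 49062$ ($U = \left(-2886\right) \left(-17\right) = 49062$)
$U + X{\left(S{\left(m{\left(-5 \right)} \right)} \right)} = 49062 - \frac{542}{9} = \frac{441016}{9}$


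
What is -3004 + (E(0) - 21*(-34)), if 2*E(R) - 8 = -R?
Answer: -2286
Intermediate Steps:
E(R) = 4 - R/2 (E(R) = 4 + (-R)/2 = 4 - R/2)
-3004 + (E(0) - 21*(-34)) = -3004 + ((4 - ½*0) - 21*(-34)) = -3004 + ((4 + 0) + 714) = -3004 + (4 + 714) = -3004 + 718 = -2286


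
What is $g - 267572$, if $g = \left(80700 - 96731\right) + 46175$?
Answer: $-237428$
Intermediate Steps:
$g = 30144$ ($g = -16031 + 46175 = 30144$)
$g - 267572 = 30144 - 267572 = -237428$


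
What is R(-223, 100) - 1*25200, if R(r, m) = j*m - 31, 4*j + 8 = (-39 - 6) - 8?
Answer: -26756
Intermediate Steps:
j = -61/4 (j = -2 + ((-39 - 6) - 8)/4 = -2 + (-45 - 8)/4 = -2 + (¼)*(-53) = -2 - 53/4 = -61/4 ≈ -15.250)
R(r, m) = -31 - 61*m/4 (R(r, m) = -61*m/4 - 31 = -31 - 61*m/4)
R(-223, 100) - 1*25200 = (-31 - 61/4*100) - 1*25200 = (-31 - 1525) - 25200 = -1556 - 25200 = -26756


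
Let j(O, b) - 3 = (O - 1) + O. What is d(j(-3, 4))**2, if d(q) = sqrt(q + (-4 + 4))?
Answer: -4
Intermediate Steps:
j(O, b) = 2 + 2*O (j(O, b) = 3 + ((O - 1) + O) = 3 + ((-1 + O) + O) = 3 + (-1 + 2*O) = 2 + 2*O)
d(q) = sqrt(q) (d(q) = sqrt(q + 0) = sqrt(q))
d(j(-3, 4))**2 = (sqrt(2 + 2*(-3)))**2 = (sqrt(2 - 6))**2 = (sqrt(-4))**2 = (2*I)**2 = -4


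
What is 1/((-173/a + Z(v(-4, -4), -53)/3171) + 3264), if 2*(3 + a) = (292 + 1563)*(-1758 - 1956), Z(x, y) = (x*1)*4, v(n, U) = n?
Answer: 1213696022/3961497752783 ≈ 0.00030637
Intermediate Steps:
Z(x, y) = 4*x (Z(x, y) = x*4 = 4*x)
a = -3444738 (a = -3 + ((292 + 1563)*(-1758 - 1956))/2 = -3 + (1855*(-3714))/2 = -3 + (½)*(-6889470) = -3 - 3444735 = -3444738)
1/((-173/a + Z(v(-4, -4), -53)/3171) + 3264) = 1/((-173/(-3444738) + (4*(-4))/3171) + 3264) = 1/((-173*(-1/3444738) - 16*1/3171) + 3264) = 1/((173/3444738 - 16/3171) + 3264) = 1/(-6063025/1213696022 + 3264) = 1/(3961497752783/1213696022) = 1213696022/3961497752783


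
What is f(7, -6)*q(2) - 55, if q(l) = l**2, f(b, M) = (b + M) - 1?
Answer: -55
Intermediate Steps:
f(b, M) = -1 + M + b (f(b, M) = (M + b) - 1 = -1 + M + b)
f(7, -6)*q(2) - 55 = (-1 - 6 + 7)*2**2 - 55 = 0*4 - 55 = 0 - 55 = -55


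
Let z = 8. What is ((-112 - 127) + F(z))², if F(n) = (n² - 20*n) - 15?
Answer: 122500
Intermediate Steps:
F(n) = -15 + n² - 20*n
((-112 - 127) + F(z))² = ((-112 - 127) + (-15 + 8² - 20*8))² = (-239 + (-15 + 64 - 160))² = (-239 - 111)² = (-350)² = 122500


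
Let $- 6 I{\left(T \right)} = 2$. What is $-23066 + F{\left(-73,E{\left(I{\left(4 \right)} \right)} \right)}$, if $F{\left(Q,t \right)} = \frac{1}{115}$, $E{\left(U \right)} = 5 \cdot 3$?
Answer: $- \frac{2652589}{115} \approx -23066.0$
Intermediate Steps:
$I{\left(T \right)} = - \frac{1}{3}$ ($I{\left(T \right)} = \left(- \frac{1}{6}\right) 2 = - \frac{1}{3}$)
$E{\left(U \right)} = 15$
$F{\left(Q,t \right)} = \frac{1}{115}$
$-23066 + F{\left(-73,E{\left(I{\left(4 \right)} \right)} \right)} = -23066 + \frac{1}{115} = - \frac{2652589}{115}$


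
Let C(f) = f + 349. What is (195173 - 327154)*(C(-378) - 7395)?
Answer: 979826944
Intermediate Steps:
C(f) = 349 + f
(195173 - 327154)*(C(-378) - 7395) = (195173 - 327154)*((349 - 378) - 7395) = -131981*(-29 - 7395) = -131981*(-7424) = 979826944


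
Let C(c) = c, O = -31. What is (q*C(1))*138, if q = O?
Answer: -4278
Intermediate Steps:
q = -31
(q*C(1))*138 = -31*1*138 = -31*138 = -4278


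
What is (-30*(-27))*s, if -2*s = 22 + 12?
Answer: -13770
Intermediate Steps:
s = -17 (s = -(22 + 12)/2 = -½*34 = -17)
(-30*(-27))*s = -30*(-27)*(-17) = 810*(-17) = -13770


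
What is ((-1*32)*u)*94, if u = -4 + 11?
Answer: -21056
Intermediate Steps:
u = 7
((-1*32)*u)*94 = (-1*32*7)*94 = -32*7*94 = -224*94 = -21056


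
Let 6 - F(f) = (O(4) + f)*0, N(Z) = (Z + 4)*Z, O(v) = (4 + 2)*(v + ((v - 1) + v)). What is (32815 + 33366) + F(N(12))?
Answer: 66187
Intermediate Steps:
O(v) = -6 + 18*v (O(v) = 6*(v + ((-1 + v) + v)) = 6*(v + (-1 + 2*v)) = 6*(-1 + 3*v) = -6 + 18*v)
N(Z) = Z*(4 + Z) (N(Z) = (4 + Z)*Z = Z*(4 + Z))
F(f) = 6 (F(f) = 6 - ((-6 + 18*4) + f)*0 = 6 - ((-6 + 72) + f)*0 = 6 - (66 + f)*0 = 6 - 1*0 = 6 + 0 = 6)
(32815 + 33366) + F(N(12)) = (32815 + 33366) + 6 = 66181 + 6 = 66187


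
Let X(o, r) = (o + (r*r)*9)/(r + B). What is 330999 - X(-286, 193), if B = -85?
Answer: 35412937/108 ≈ 3.2790e+5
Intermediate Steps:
X(o, r) = (o + 9*r**2)/(-85 + r) (X(o, r) = (o + (r*r)*9)/(r - 85) = (o + r**2*9)/(-85 + r) = (o + 9*r**2)/(-85 + r))
330999 - X(-286, 193) = 330999 - (-286 + 9*193**2)/(-85 + 193) = 330999 - (-286 + 9*37249)/108 = 330999 - (-286 + 335241)/108 = 330999 - 334955/108 = 35412937/108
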